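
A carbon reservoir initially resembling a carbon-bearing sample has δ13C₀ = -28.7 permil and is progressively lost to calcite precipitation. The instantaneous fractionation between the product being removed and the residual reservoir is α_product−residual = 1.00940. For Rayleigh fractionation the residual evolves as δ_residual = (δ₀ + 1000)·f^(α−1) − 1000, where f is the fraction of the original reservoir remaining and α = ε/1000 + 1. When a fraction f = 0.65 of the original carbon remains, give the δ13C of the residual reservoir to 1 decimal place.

-32.6 permil

Rayleigh residual: δ_res = (δ₀ + 1000)·f^(α−1) − 1000
α − 1 = 0.00940
f^(α−1) = 0.65^(0.00940) = 0.995959
δ_res = (-28.7 + 1000) × 0.995959 − 1000 = 967.375 − 1000 = -32.63 permil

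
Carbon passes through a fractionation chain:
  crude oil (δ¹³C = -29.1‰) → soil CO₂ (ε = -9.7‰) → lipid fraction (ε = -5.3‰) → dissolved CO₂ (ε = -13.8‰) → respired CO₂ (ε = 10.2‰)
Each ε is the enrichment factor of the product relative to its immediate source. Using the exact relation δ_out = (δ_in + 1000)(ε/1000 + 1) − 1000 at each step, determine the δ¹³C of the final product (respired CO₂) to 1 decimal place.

-47.2‰

step 1: δ = (-29.10 + 1000)·(-9.7/1000 + 1) − 1000 = -38.52‰
step 2: δ = (-38.52 + 1000)·(-5.3/1000 + 1) − 1000 = -43.61‰
step 3: δ = (-43.61 + 1000)·(-13.8/1000 + 1) − 1000 = -56.81‰
step 4: δ = (-56.81 + 1000)·(10.2/1000 + 1) − 1000 = -47.19‰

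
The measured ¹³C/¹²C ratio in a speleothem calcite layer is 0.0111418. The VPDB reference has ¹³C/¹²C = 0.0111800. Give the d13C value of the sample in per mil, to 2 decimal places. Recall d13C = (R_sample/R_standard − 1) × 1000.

d13C = (R_sample / R_standard − 1) × 1000
R_sample / R_standard = 0.0111418 / 0.0111800 = 0.996583
d13C = (0.996583 − 1) × 1000 = -3.417 per mil

-3.42 per mil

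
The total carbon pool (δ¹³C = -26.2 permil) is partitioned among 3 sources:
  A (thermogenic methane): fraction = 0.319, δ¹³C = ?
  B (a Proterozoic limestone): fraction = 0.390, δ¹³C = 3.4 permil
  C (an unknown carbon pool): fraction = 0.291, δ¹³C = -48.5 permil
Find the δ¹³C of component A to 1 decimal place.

-42.0 permil

Isotope mass balance: δ_bulk = Σ fᵢ·δᵢ.
-26.2 = 0.319×δ_A + 0.390×(3.4) + 0.291×(-48.5)
0.319·δ_A = -26.2 − (-12.787) = -13.413
δ_A = -13.413 / 0.319 = -42.05 permil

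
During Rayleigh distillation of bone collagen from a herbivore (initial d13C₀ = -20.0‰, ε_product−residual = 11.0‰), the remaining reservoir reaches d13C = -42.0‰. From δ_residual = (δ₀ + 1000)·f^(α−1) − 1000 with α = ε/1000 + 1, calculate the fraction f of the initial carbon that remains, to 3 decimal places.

α − 1 = ε/1000 = 0.0110
(δ_res + 1000)/(δ₀ + 1000) = (-42.0 + 1000)/(-20.0 + 1000) = 958.0/980.0 = 0.977551
f = 0.977551^(1/0.0110) = exp(ln(0.977551)/0.0110) = exp(-0.02270/0.0110)
f = exp(-2.0641) = 0.1269

0.127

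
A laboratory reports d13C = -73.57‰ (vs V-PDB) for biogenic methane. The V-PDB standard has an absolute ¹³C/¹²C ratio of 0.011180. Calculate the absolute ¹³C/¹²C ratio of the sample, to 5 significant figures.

R_sample = R_standard × (d13C/1000 + 1)
R_sample = 0.011180 × (-73.57/1000 + 1) = 0.011180 × 0.926430
R_sample = 0.0103575

0.010357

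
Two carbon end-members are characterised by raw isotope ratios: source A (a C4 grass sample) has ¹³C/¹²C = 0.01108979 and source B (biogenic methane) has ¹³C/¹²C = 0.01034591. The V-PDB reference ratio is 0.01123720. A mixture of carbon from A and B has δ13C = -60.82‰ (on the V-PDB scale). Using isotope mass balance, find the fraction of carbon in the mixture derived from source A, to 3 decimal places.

δ_A = (0.01108979/0.01123720 − 1)×1000 = (0.986882 − 1)×1000 = -13.118‰
δ_B = (0.01034591/0.01123720 − 1)×1000 = (0.920684 − 1)×1000 = -79.316‰
f_A = (δ_mix − δ_B)/(δ_A − δ_B) = (-60.82 − (-79.316))/(-13.118 − (-79.316))
f_A = 18.496 / 66.198 = 0.2794

0.279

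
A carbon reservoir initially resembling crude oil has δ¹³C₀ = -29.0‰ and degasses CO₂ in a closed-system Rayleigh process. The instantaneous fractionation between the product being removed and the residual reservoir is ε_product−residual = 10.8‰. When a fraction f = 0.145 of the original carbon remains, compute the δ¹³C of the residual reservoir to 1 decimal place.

-49.0‰

Rayleigh residual: δ_res = (δ₀ + 1000)·f^(α−1) − 1000
α = ε/1000 + 1 = 1.01080, so α − 1 = 0.01080
f^(α−1) = 0.145^(0.01080) = 0.979361
δ_res = (-29.0 + 1000) × 0.979361 − 1000 = 950.959 − 1000 = -49.04‰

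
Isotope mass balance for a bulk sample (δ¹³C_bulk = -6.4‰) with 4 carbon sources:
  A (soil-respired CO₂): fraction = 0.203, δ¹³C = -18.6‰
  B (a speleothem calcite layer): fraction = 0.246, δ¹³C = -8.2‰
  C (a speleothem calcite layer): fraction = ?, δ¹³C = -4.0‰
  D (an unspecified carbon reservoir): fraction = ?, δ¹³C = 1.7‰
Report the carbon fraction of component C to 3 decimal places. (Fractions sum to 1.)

Let f_C and f_D be the unknown fractions; fractions sum to 1 so f_C + f_D = 0.551.
Mass balance: Σ fᵢ·δᵢ = δ_bulk ⇒ f_C·(-4.0) + f_D·(1.7) = -6.4 − (-5.793) = -0.607
Substitute f_D = 0.551 − f_C:
f_C·(-4.0 − 1.7) = -0.607 − 0.551×(1.7) = -1.544
f_C = -1.544 / -5.7 = 0.2708

0.271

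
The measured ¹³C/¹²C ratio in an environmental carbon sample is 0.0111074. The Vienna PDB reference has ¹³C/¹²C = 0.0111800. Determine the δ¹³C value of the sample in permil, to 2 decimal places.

δ¹³C = (R_sample / R_standard − 1) × 1000
R_sample / R_standard = 0.0111074 / 0.0111800 = 0.993506
δ¹³C = (0.993506 − 1) × 1000 = -6.494 permil

-6.49 permil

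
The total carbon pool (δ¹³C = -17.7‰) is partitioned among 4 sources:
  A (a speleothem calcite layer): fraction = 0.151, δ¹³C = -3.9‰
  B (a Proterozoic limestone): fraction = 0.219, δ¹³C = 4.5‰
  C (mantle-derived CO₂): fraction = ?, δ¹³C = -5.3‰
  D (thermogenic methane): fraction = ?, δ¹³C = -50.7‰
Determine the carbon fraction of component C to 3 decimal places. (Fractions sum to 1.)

0.305

Let f_C and f_D be the unknown fractions; fractions sum to 1 so f_C + f_D = 0.630.
Mass balance: Σ fᵢ·δᵢ = δ_bulk ⇒ f_C·(-5.3) + f_D·(-50.7) = -17.7 − (0.397) = -18.097
Substitute f_D = 0.630 − f_C:
f_C·(-5.3 − -50.7) = -18.097 − 0.630×(-50.7) = 13.844
f_C = 13.844 / 45.4 = 0.3049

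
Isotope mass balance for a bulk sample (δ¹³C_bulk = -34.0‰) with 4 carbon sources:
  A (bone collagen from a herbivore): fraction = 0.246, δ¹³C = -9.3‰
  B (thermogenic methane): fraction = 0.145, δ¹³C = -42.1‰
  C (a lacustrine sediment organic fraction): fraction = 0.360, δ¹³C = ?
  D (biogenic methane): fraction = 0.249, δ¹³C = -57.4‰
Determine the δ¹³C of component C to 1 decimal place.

-31.4‰

Isotope mass balance: δ_bulk = Σ fᵢ·δᵢ.
-34.0 = 0.246×(-9.3) + 0.145×(-42.1) + 0.360×δ_C + 0.249×(-57.4)
0.360·δ_C = -34.0 − (-22.685) = -11.315
δ_C = -11.315 / 0.360 = -31.43‰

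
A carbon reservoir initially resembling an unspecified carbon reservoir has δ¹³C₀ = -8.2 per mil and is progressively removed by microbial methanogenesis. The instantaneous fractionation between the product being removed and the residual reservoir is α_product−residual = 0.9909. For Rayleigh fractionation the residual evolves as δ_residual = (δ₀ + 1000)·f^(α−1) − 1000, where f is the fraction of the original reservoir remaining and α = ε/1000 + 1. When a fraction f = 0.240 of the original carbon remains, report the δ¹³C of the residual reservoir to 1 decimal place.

Rayleigh residual: δ_res = (δ₀ + 1000)·f^(α−1) − 1000
α − 1 = -0.00910
f^(α−1) = 0.240^(-0.00910) = 1.013071
δ_res = (-8.2 + 1000) × 1.013071 − 1000 = 1004.764 − 1000 = 4.76 per mil

4.8 per mil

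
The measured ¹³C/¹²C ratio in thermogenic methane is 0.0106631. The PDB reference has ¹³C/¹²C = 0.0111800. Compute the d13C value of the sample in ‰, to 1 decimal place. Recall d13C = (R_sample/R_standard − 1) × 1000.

d13C = (R_sample / R_standard − 1) × 1000
R_sample / R_standard = 0.0106631 / 0.0111800 = 0.953766
d13C = (0.953766 − 1) × 1000 = -46.23‰

-46.2‰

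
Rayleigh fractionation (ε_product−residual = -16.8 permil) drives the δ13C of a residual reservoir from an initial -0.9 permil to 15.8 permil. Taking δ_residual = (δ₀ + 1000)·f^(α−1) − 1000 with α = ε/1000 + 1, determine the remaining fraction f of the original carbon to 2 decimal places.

α − 1 = ε/1000 = -0.0168
(δ_res + 1000)/(δ₀ + 1000) = (15.8 + 1000)/(-0.9 + 1000) = 1015.8/999.1 = 1.016715
f = 1.016715^(1/-0.0168) = exp(ln(1.016715)/-0.0168) = exp(0.01658/-0.0168)
f = exp(-0.9867) = 0.3728

0.37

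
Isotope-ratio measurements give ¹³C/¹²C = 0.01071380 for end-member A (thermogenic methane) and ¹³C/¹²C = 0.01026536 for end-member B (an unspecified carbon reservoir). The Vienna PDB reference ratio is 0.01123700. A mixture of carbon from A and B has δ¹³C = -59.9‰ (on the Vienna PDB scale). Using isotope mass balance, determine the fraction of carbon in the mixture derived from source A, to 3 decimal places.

0.666

δ_A = (0.01071380/0.01123700 − 1)×1000 = (0.953440 − 1)×1000 = -46.560‰
δ_B = (0.01026536/0.01123700 − 1)×1000 = (0.913532 − 1)×1000 = -86.468‰
f_A = (δ_mix − δ_B)/(δ_A − δ_B) = (-59.9 − (-86.468))/(-46.560 − (-86.468))
f_A = 26.568 / 39.907 = 0.6657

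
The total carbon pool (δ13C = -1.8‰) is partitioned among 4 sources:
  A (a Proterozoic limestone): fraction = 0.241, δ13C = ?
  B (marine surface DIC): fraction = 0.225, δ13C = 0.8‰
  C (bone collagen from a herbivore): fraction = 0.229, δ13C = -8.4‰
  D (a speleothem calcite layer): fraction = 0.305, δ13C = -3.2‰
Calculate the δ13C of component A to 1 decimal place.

Isotope mass balance: δ_bulk = Σ fᵢ·δᵢ.
-1.8 = 0.241×δ_A + 0.225×(0.8) + 0.229×(-8.4) + 0.305×(-3.2)
0.241·δ_A = -1.8 − (-2.720) = 0.920
δ_A = 0.920 / 0.241 = 3.82‰

3.8‰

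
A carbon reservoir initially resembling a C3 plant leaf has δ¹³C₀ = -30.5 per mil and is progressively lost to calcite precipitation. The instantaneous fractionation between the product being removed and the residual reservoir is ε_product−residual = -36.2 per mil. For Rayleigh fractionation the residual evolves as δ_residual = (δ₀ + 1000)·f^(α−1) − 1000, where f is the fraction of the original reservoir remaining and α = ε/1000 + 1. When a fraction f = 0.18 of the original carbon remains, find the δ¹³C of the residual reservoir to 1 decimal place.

Rayleigh residual: δ_res = (δ₀ + 1000)·f^(α−1) − 1000
α = ε/1000 + 1 = 0.96380, so α − 1 = -0.03620
f^(α−1) = 0.18^(-0.03620) = 1.064043
δ_res = (-30.5 + 1000) × 1.064043 − 1000 = 1031.590 − 1000 = 31.59 per mil

31.6 per mil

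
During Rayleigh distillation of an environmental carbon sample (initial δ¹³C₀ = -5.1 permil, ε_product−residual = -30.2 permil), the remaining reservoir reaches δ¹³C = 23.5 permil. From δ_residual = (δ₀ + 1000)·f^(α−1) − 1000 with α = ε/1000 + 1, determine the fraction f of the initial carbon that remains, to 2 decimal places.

0.39

α − 1 = ε/1000 = -0.0302
(δ_res + 1000)/(δ₀ + 1000) = (23.5 + 1000)/(-5.1 + 1000) = 1023.5/994.9 = 1.028747
f = 1.028747^(1/-0.0302) = exp(ln(1.028747)/-0.0302) = exp(0.02834/-0.0302)
f = exp(-0.9384) = 0.3912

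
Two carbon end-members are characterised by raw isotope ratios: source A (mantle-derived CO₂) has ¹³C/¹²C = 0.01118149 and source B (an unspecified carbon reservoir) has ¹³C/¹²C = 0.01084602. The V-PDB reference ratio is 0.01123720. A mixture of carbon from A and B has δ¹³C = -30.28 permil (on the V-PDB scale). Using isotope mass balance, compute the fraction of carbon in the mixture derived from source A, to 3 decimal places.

0.152

δ_A = (0.01118149/0.01123720 − 1)×1000 = (0.995042 − 1)×1000 = -4.958 permil
δ_B = (0.01084602/0.01123720 − 1)×1000 = (0.965189 − 1)×1000 = -34.811 permil
f_A = (δ_mix − δ_B)/(δ_A − δ_B) = (-30.28 − (-34.811))/(-4.958 − (-34.811))
f_A = 4.531 / 29.854 = 0.1518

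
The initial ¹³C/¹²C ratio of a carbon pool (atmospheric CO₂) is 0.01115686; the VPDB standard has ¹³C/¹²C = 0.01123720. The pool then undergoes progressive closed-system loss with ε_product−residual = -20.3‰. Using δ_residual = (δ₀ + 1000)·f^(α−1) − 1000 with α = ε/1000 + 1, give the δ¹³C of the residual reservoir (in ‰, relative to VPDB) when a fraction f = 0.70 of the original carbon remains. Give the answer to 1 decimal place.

δ₀ = (0.01115686/0.01123720 − 1)×1000 = (0.992851 − 1)×1000 = -7.149‰
α − 1 = ε/1000 = -0.0203
f^(α−1) = 0.70^(-0.0203) = 1.007267
δ_res = (-7.149 + 1000) × 1.007267 − 1000 = 1000.065 − 1000 = 0.07‰

0.1‰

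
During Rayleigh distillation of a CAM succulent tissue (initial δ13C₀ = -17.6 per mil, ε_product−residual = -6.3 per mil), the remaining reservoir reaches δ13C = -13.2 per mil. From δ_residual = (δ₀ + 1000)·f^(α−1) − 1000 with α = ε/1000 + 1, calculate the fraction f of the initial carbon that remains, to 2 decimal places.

α − 1 = ε/1000 = -0.0063
(δ_res + 1000)/(δ₀ + 1000) = (-13.2 + 1000)/(-17.6 + 1000) = 986.8/982.4 = 1.004479
f = 1.004479^(1/-0.0063) = exp(ln(1.004479)/-0.0063) = exp(0.00447/-0.0063)
f = exp(-0.7093) = 0.4920

0.49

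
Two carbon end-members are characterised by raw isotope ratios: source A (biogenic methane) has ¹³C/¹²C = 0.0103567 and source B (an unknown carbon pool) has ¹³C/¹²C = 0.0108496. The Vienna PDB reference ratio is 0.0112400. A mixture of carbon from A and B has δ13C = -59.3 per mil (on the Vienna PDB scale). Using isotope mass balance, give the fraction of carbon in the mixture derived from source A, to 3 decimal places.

0.560

δ_A = (0.0103567/0.0112400 − 1)×1000 = (0.921415 − 1)×1000 = -78.585 per mil
δ_B = (0.0108496/0.0112400 − 1)×1000 = (0.965267 − 1)×1000 = -34.733 per mil
f_A = (δ_mix − δ_B)/(δ_A − δ_B) = (-59.3 − (-34.733))/(-78.585 − (-34.733))
f_A = -24.567 / -43.852 = 0.5602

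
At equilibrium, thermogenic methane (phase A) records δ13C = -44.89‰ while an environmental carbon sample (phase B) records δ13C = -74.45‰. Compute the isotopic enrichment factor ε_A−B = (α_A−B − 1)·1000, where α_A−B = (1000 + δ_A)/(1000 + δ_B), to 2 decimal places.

α_A−B = (1000 + -44.89) / (1000 + -74.45) = 955.11 / 925.55 = 1.031938
ε_A−B = (1.031938 − 1) × 1000 = 31.938‰
(The approximation ε ≈ δ_A − δ_B would give 29.56‰.)

31.94‰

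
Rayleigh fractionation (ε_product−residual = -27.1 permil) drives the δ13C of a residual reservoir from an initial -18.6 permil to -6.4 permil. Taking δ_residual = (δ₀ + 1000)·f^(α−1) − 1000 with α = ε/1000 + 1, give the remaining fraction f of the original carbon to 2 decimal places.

0.63

α − 1 = ε/1000 = -0.0271
(δ_res + 1000)/(δ₀ + 1000) = (-6.4 + 1000)/(-18.6 + 1000) = 993.6/981.4 = 1.012431
f = 1.012431^(1/-0.0271) = exp(ln(1.012431)/-0.0271) = exp(0.01235/-0.0271)
f = exp(-0.4559) = 0.6339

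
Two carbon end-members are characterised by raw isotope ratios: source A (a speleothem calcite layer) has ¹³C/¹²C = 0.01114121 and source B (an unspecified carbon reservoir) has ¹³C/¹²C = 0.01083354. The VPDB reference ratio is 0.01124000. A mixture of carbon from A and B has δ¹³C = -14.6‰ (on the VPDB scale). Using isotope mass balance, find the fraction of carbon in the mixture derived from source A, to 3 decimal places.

0.788

δ_A = (0.01114121/0.01124000 − 1)×1000 = (0.991211 − 1)×1000 = -8.789‰
δ_B = (0.01083354/0.01124000 − 1)×1000 = (0.963838 − 1)×1000 = -36.162‰
f_A = (δ_mix − δ_B)/(δ_A − δ_B) = (-14.6 − (-36.162))/(-8.789 − (-36.162))
f_A = 21.562 / 27.373 = 0.7877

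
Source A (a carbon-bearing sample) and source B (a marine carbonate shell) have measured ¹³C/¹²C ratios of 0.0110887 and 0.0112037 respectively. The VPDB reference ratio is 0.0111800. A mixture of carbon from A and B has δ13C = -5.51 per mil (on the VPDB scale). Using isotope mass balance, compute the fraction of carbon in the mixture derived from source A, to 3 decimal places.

0.742

δ_A = (0.0110887/0.0111800 − 1)×1000 = (0.991834 − 1)×1000 = -8.166 per mil
δ_B = (0.0112037/0.0111800 − 1)×1000 = (1.002120 − 1)×1000 = 2.120 per mil
f_A = (δ_mix − δ_B)/(δ_A − δ_B) = (-5.51 − (2.120))/(-8.166 − (2.120))
f_A = -7.630 / -10.286 = 0.7418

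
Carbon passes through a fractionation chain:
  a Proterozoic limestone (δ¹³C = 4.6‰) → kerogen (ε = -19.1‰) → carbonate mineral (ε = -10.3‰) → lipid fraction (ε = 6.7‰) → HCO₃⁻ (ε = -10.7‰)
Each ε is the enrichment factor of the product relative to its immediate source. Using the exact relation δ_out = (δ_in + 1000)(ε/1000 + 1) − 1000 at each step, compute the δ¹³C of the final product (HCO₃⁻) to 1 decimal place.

-28.7‰

step 1: δ = (4.60 + 1000)·(-19.1/1000 + 1) − 1000 = -14.59‰
step 2: δ = (-14.59 + 1000)·(-10.3/1000 + 1) − 1000 = -24.74‰
step 3: δ = (-24.74 + 1000)·(6.7/1000 + 1) − 1000 = -18.20‰
step 4: δ = (-18.20 + 1000)·(-10.7/1000 + 1) − 1000 = -28.71‰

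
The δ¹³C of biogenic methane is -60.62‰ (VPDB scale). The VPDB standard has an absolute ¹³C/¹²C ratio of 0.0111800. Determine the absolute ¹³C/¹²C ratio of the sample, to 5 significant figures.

0.010502

R_sample = R_standard × (δ¹³C/1000 + 1)
R_sample = 0.0111800 × (-60.62/1000 + 1) = 0.0111800 × 0.939380
R_sample = 0.0105023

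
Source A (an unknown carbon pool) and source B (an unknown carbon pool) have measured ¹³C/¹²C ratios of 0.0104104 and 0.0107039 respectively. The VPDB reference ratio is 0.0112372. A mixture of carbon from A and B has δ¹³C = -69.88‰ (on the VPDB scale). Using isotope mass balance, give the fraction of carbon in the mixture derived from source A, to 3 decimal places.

0.858

δ_A = (0.0104104/0.0112372 − 1)×1000 = (0.926423 − 1)×1000 = -73.577‰
δ_B = (0.0107039/0.0112372 − 1)×1000 = (0.952542 − 1)×1000 = -47.458‰
f_A = (δ_mix − δ_B)/(δ_A − δ_B) = (-69.88 − (-47.458))/(-73.577 − (-47.458))
f_A = -22.422 / -26.119 = 0.8585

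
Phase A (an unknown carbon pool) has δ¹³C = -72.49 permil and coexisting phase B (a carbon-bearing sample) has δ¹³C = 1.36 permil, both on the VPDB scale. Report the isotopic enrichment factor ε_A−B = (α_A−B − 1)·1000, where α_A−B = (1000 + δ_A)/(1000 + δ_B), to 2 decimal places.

α_A−B = (1000 + -72.49) / (1000 + 1.36) = 927.51 / 1001.36 = 0.926250
ε_A−B = (0.926250 − 1) × 1000 = -73.750 permil
(The approximation ε ≈ δ_A − δ_B would give -73.85 permil.)

-73.75 permil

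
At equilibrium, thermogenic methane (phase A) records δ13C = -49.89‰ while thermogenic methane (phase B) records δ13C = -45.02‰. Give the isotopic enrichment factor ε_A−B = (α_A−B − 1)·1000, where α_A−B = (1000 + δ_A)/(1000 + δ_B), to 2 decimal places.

-5.10‰

α_A−B = (1000 + -49.89) / (1000 + -45.02) = 950.11 / 954.98 = 0.994900
ε_A−B = (0.994900 − 1) × 1000 = -5.100‰
(The approximation ε ≈ δ_A − δ_B would give -4.87‰.)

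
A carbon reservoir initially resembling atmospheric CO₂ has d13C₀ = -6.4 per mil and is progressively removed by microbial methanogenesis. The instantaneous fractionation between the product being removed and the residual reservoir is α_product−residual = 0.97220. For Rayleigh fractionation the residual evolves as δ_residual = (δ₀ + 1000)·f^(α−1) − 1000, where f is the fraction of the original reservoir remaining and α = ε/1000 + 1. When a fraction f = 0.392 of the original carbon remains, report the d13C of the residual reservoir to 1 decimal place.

19.8 per mil

Rayleigh residual: δ_res = (δ₀ + 1000)·f^(α−1) − 1000
α − 1 = -0.02780
f^(α−1) = 0.392^(-0.02780) = 1.026376
δ_res = (-6.4 + 1000) × 1.026376 − 1000 = 1019.808 − 1000 = 19.81 per mil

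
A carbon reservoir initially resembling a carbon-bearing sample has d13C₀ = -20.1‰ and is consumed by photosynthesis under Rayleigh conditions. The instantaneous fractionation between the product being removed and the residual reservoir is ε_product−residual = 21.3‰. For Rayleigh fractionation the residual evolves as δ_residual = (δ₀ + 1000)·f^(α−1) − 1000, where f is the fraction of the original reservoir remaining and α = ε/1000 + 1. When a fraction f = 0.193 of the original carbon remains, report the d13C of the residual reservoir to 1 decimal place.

Rayleigh residual: δ_res = (δ₀ + 1000)·f^(α−1) − 1000
α = ε/1000 + 1 = 1.02130, so α − 1 = 0.02130
f^(α−1) = 0.193^(0.02130) = 0.965567
δ_res = (-20.1 + 1000) × 0.965567 − 1000 = 946.159 − 1000 = -53.84‰

-53.8‰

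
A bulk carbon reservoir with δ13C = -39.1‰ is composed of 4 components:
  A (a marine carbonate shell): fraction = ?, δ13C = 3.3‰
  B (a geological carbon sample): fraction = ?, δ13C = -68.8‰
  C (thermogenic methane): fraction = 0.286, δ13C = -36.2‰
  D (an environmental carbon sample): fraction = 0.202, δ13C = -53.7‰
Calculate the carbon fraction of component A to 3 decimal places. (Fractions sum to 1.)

0.240

Let f_A and f_B be the unknown fractions; fractions sum to 1 so f_A + f_B = 0.512.
Mass balance: Σ fᵢ·δᵢ = δ_bulk ⇒ f_A·(3.3) + f_B·(-68.8) = -39.1 − (-21.201) = -17.899
Substitute f_B = 0.512 − f_A:
f_A·(3.3 − -68.8) = -17.899 − 0.512×(-68.8) = 17.326
f_A = 17.326 / 72.1 = 0.2403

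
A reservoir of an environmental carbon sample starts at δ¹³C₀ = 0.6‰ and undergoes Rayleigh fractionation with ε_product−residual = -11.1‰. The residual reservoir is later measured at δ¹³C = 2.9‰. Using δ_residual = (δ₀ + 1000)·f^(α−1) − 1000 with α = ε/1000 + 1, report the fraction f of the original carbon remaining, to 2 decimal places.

0.81

α − 1 = ε/1000 = -0.0111
(δ_res + 1000)/(δ₀ + 1000) = (2.9 + 1000)/(0.6 + 1000) = 1002.9/1000.6 = 1.002299
f = 1.002299^(1/-0.0111) = exp(ln(1.002299)/-0.0111) = exp(0.00230/-0.0111)
f = exp(-0.2068) = 0.8131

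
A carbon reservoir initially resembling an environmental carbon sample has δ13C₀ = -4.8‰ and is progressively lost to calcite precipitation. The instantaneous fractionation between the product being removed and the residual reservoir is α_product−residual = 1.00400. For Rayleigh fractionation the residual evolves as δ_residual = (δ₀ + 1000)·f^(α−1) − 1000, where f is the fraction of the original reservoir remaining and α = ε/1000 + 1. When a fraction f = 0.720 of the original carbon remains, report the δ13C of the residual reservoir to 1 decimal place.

-6.1‰

Rayleigh residual: δ_res = (δ₀ + 1000)·f^(α−1) − 1000
α − 1 = 0.00400
f^(α−1) = 0.720^(0.00400) = 0.998687
δ_res = (-4.8 + 1000) × 0.998687 − 1000 = 993.893 − 1000 = -6.11‰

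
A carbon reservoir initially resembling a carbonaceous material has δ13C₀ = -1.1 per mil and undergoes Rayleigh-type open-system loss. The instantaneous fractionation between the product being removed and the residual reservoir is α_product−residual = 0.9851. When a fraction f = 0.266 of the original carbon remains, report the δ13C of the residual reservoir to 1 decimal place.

18.8 per mil

Rayleigh residual: δ_res = (δ₀ + 1000)·f^(α−1) − 1000
α − 1 = -0.01490
f^(α−1) = 0.266^(-0.01490) = 1.019927
δ_res = (-1.1 + 1000) × 1.019927 − 1000 = 1018.805 − 1000 = 18.81 per mil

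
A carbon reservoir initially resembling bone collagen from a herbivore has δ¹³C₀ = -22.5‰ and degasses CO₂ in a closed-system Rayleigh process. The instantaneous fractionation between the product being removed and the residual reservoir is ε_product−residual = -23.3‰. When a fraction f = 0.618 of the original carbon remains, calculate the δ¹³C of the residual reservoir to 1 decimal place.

-11.5‰

Rayleigh residual: δ_res = (δ₀ + 1000)·f^(α−1) − 1000
α = ε/1000 + 1 = 0.97670, so α − 1 = -0.02330
f^(α−1) = 0.618^(-0.02330) = 1.011277
δ_res = (-22.5 + 1000) × 1.011277 − 1000 = 988.523 − 1000 = -11.48‰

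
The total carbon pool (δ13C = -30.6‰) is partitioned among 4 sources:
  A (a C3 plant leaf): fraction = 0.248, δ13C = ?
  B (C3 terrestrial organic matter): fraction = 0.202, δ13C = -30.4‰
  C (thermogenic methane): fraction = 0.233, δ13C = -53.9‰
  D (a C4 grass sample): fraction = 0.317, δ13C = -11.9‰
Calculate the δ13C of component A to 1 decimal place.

Isotope mass balance: δ_bulk = Σ fᵢ·δᵢ.
-30.6 = 0.248×δ_A + 0.202×(-30.4) + 0.233×(-53.9) + 0.317×(-11.9)
0.248·δ_A = -30.6 − (-22.472) = -8.128
δ_A = -8.128 / 0.248 = -32.77‰

-32.8‰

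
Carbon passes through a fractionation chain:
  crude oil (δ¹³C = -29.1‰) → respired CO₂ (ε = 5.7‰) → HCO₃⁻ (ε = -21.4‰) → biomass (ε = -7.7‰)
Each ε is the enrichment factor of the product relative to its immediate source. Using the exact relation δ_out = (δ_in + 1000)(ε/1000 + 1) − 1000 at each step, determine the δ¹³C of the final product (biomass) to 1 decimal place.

-51.8‰

step 1: δ = (-29.10 + 1000)·(5.7/1000 + 1) − 1000 = -23.57‰
step 2: δ = (-23.57 + 1000)·(-21.4/1000 + 1) − 1000 = -44.46‰
step 3: δ = (-44.46 + 1000)·(-7.7/1000 + 1) − 1000 = -51.82‰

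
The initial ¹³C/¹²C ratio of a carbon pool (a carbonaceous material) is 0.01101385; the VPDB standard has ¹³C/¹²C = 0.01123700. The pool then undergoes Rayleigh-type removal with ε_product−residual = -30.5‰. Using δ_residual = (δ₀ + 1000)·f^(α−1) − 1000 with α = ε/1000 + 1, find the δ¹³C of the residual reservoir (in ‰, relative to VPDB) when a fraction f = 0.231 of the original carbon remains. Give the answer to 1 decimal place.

δ₀ = (0.01101385/0.01123700 − 1)×1000 = (0.980141 − 1)×1000 = -19.859‰
α − 1 = ε/1000 = -0.0305
f^(α−1) = 0.231^(-0.0305) = 1.045707
δ_res = (-19.859 + 1000) × 1.045707 − 1000 = 1024.940 − 1000 = 24.94‰

24.9‰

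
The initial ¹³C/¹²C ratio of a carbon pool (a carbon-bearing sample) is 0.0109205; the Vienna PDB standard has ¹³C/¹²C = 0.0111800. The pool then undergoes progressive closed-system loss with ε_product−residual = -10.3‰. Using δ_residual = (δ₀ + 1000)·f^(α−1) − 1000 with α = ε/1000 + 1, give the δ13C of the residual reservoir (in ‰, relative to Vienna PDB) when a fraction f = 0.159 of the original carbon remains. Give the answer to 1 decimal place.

-4.5‰

δ₀ = (0.0109205/0.0111800 − 1)×1000 = (0.976789 − 1)×1000 = -23.211‰
α − 1 = ε/1000 = -0.0103
f^(α−1) = 0.159^(-0.0103) = 1.019121
δ_res = (-23.211 + 1000) × 1.019121 − 1000 = 995.466 − 1000 = -4.53‰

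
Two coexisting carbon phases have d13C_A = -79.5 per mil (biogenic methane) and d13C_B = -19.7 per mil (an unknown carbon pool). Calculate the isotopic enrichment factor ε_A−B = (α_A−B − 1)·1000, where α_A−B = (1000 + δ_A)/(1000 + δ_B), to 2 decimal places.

α_A−B = (1000 + -79.5) / (1000 + -19.7) = 920.5 / 980.3 = 0.938998
ε_A−B = (0.938998 − 1) × 1000 = -61.002 per mil
(The approximation ε ≈ δ_A − δ_B would give -59.8 per mil.)

-61.00 per mil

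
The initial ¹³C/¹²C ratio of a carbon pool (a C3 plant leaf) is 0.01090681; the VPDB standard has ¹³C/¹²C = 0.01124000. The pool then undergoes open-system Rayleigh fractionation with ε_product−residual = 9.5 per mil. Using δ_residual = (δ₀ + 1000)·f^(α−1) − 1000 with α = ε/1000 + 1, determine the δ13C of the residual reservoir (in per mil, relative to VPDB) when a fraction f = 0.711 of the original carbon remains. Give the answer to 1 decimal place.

δ₀ = (0.01090681/0.01124000 − 1)×1000 = (0.970357 − 1)×1000 = -29.643 per mil
α − 1 = ε/1000 = 0.0095
f^(α−1) = 0.711^(0.0095) = 0.996765
δ_res = (-29.643 + 1000) × 0.996765 − 1000 = 967.218 − 1000 = -32.78 per mil

-32.8 per mil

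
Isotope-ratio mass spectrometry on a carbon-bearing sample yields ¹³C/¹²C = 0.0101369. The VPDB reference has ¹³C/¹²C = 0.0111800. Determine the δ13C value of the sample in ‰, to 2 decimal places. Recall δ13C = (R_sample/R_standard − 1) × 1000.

-93.30‰

δ13C = (R_sample / R_standard − 1) × 1000
R_sample / R_standard = 0.0101369 / 0.0111800 = 0.906699
δ13C = (0.906699 − 1) × 1000 = -93.301‰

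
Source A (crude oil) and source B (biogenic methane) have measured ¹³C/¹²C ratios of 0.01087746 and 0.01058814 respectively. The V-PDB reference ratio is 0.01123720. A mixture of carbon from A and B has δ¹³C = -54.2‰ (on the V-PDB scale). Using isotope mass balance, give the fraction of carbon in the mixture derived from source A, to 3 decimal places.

δ_A = (0.01087746/0.01123720 − 1)×1000 = (0.967987 − 1)×1000 = -32.013‰
δ_B = (0.01058814/0.01123720 − 1)×1000 = (0.942240 − 1)×1000 = -57.760‰
f_A = (δ_mix − δ_B)/(δ_A − δ_B) = (-54.2 − (-57.760))/(-32.013 − (-57.760))
f_A = 3.560 / 25.747 = 0.1383

0.138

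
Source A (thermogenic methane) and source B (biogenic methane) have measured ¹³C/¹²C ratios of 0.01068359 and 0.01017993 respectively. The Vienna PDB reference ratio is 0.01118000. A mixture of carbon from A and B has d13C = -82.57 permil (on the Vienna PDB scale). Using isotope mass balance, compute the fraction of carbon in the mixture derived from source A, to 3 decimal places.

δ_A = (0.01068359/0.01118000 − 1)×1000 = (0.955598 − 1)×1000 = -44.402 permil
δ_B = (0.01017993/0.01118000 − 1)×1000 = (0.910548 − 1)×1000 = -89.452 permil
f_A = (δ_mix − δ_B)/(δ_A − δ_B) = (-82.57 − (-89.452))/(-44.402 − (-89.452))
f_A = 6.882 / 45.050 = 0.1528

0.153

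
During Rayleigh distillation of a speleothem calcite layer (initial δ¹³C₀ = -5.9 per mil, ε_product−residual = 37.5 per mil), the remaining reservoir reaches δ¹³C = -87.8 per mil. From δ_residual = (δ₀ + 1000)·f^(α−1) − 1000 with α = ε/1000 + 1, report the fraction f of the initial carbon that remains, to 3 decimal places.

0.101

α − 1 = ε/1000 = 0.0375
(δ_res + 1000)/(δ₀ + 1000) = (-87.8 + 1000)/(-5.9 + 1000) = 912.2/994.1 = 0.917614
f = 0.917614^(1/0.0375) = exp(ln(0.917614)/0.0375) = exp(-0.08598/0.0375)
f = exp(-2.2928) = 0.1010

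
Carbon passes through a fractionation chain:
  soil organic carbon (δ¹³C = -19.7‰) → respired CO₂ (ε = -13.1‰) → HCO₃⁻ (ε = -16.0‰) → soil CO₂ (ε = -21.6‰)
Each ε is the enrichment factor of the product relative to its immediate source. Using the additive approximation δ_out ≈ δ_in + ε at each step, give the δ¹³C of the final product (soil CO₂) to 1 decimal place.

-70.4‰

step 1: δ ≈ -19.7 + (-13.1) = -32.8‰
step 2: δ ≈ -32.8 + (-16.0) = -48.8‰
step 3: δ ≈ -48.8 + (-21.6) = -70.4‰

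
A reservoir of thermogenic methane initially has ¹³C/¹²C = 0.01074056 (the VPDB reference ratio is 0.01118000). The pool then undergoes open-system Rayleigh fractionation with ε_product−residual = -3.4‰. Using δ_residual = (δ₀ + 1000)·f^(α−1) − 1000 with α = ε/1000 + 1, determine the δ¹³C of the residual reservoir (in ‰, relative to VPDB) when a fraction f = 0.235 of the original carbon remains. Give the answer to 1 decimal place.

-34.6‰

δ₀ = (0.01074056/0.01118000 − 1)×1000 = (0.960694 − 1)×1000 = -39.306‰
α − 1 = ε/1000 = -0.0034
f^(α−1) = 0.235^(-0.0034) = 1.004936
δ_res = (-39.306 + 1000) × 1.004936 − 1000 = 965.436 − 1000 = -34.56‰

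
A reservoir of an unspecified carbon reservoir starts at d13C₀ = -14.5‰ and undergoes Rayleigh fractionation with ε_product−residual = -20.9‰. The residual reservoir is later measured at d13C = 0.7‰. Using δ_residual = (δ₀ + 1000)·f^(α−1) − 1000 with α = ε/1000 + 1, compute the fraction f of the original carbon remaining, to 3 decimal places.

α − 1 = ε/1000 = -0.0209
(δ_res + 1000)/(δ₀ + 1000) = (0.7 + 1000)/(-14.5 + 1000) = 1000.7/985.5 = 1.015424
f = 1.015424^(1/-0.0209) = exp(ln(1.015424)/-0.0209) = exp(0.01531/-0.0209)
f = exp(-0.7323) = 0.4808

0.481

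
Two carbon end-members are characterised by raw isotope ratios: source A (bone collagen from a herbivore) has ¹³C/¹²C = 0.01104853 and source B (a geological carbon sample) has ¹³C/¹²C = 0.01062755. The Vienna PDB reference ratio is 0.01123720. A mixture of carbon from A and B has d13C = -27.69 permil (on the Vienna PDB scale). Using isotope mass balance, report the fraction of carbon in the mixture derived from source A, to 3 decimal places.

δ_A = (0.01104853/0.01123720 − 1)×1000 = (0.983210 − 1)×1000 = -16.790 permil
δ_B = (0.01062755/0.01123720 − 1)×1000 = (0.945747 − 1)×1000 = -54.253 permil
f_A = (δ_mix − δ_B)/(δ_A − δ_B) = (-27.69 − (-54.253))/(-16.790 − (-54.253))
f_A = 26.563 / 37.463 = 0.7090

0.709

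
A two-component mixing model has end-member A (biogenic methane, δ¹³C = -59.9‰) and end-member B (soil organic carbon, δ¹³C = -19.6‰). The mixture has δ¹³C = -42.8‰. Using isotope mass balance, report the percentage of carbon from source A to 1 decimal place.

δ_mix = f_A·δ_A + (1 − f_A)·δ_B  ⇒  f_A = (δ_mix − δ_B)/(δ_A − δ_B)
f_A = (-42.8 − (-19.6)) / (-59.9 − (-19.6))
f_A = -23.2 / -40.3 = 0.5757

57.6%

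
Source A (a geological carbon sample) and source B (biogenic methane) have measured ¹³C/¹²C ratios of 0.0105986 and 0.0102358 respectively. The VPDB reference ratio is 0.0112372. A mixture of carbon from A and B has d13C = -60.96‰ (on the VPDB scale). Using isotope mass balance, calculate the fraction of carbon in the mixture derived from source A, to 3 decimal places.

δ_A = (0.0105986/0.0112372 − 1)×1000 = (0.943171 − 1)×1000 = -56.829‰
δ_B = (0.0102358/0.0112372 − 1)×1000 = (0.910885 − 1)×1000 = -89.115‰
f_A = (δ_mix − δ_B)/(δ_A − δ_B) = (-60.96 − (-89.115))/(-56.829 − (-89.115))
f_A = 28.155 / 32.286 = 0.8721

0.872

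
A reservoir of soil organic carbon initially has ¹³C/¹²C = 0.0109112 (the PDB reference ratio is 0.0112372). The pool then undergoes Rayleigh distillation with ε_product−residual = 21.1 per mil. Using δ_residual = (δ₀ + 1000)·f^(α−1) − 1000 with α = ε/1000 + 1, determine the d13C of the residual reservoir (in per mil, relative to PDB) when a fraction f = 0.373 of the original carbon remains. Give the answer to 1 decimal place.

δ₀ = (0.0109112/0.0112372 − 1)×1000 = (0.970989 − 1)×1000 = -29.011 per mil
α − 1 = ε/1000 = 0.0211
f^(α−1) = 0.373^(0.0211) = 0.979407
δ_res = (-29.011 + 1000) × 0.979407 − 1000 = 950.993 − 1000 = -49.01 per mil

-49.0 per mil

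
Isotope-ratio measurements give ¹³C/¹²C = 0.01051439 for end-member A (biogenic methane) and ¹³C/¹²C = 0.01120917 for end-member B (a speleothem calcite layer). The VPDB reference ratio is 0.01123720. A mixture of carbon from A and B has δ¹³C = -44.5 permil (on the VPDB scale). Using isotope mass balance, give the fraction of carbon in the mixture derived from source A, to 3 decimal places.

0.679

δ_A = (0.01051439/0.01123720 − 1)×1000 = (0.935677 − 1)×1000 = -64.323 permil
δ_B = (0.01120917/0.01123720 − 1)×1000 = (0.997506 − 1)×1000 = -2.494 permil
f_A = (δ_mix − δ_B)/(δ_A − δ_B) = (-44.5 − (-2.494))/(-64.323 − (-2.494))
f_A = -42.006 / -61.829 = 0.6794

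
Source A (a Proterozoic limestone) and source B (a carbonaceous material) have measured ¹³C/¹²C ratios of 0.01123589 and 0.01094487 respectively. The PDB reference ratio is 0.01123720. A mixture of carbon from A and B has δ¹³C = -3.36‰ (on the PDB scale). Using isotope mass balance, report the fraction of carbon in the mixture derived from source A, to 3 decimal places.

0.875

δ_A = (0.01123589/0.01123720 − 1)×1000 = (0.999883 − 1)×1000 = -0.117‰
δ_B = (0.01094487/0.01123720 − 1)×1000 = (0.973986 − 1)×1000 = -26.014‰
f_A = (δ_mix − δ_B)/(δ_A − δ_B) = (-3.36 − (-26.014))/(-0.117 − (-26.014))
f_A = 22.654 / 25.898 = 0.8748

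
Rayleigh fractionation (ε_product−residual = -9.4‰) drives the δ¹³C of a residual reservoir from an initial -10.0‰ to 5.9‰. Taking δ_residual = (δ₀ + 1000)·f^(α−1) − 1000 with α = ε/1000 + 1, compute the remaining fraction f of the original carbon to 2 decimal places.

α − 1 = ε/1000 = -0.0094
(δ_res + 1000)/(δ₀ + 1000) = (5.9 + 1000)/(-10.0 + 1000) = 1005.9/990.0 = 1.016061
f = 1.016061^(1/-0.0094) = exp(ln(1.016061)/-0.0094) = exp(0.01593/-0.0094)
f = exp(-1.6950) = 0.1836

0.18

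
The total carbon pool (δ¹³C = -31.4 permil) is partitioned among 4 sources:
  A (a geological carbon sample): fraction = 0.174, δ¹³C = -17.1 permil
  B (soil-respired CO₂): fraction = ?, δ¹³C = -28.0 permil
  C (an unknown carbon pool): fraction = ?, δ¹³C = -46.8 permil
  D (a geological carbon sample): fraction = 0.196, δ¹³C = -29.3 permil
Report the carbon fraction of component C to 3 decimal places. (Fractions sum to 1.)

Let f_C and f_B be the unknown fractions; fractions sum to 1 so f_C + f_B = 0.630.
Mass balance: Σ fᵢ·δᵢ = δ_bulk ⇒ f_C·(-46.8) + f_B·(-28.0) = -31.4 − (-8.718) = -22.682
Substitute f_B = 0.630 − f_C:
f_C·(-46.8 − -28.0) = -22.682 − 0.630×(-28.0) = -5.042
f_C = -5.042 / -18.8 = 0.2682

0.268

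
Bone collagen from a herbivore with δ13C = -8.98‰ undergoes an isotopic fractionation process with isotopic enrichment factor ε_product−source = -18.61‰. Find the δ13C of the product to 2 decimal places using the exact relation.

-27.42‰

To first order, δ_product ≈ δ_source + ε = -27.59‰.
Exactly, δ_product = (δ_source + 1000)·(ε/1000 + 1) − 1000.
δ_product = (-8.98 + 1000) × (-18.61/1000 + 1) − 1000
δ_product = -27.423‰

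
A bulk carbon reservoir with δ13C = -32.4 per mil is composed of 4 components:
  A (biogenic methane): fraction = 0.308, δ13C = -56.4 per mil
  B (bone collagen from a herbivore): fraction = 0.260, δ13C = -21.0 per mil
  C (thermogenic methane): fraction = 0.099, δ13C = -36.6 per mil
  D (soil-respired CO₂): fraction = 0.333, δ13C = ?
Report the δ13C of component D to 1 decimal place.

Isotope mass balance: δ_bulk = Σ fᵢ·δᵢ.
-32.4 = 0.308×(-56.4) + 0.260×(-21.0) + 0.099×(-36.6) + 0.333×δ_D
0.333·δ_D = -32.4 − (-26.455) = -5.945
δ_D = -5.945 / 0.333 = -17.85 per mil

-17.9 per mil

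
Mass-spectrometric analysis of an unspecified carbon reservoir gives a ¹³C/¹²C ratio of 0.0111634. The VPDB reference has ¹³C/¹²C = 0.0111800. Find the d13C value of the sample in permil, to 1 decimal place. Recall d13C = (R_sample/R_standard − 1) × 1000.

-1.5 permil

d13C = (R_sample / R_standard − 1) × 1000
R_sample / R_standard = 0.0111634 / 0.0111800 = 0.998515
d13C = (0.998515 − 1) × 1000 = -1.48 permil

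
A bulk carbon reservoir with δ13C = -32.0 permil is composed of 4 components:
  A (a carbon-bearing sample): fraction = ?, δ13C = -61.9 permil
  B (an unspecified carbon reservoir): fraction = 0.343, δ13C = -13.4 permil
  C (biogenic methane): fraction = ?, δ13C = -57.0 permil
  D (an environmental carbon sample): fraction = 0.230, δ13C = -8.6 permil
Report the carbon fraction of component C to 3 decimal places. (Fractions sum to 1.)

Let f_C and f_A be the unknown fractions; fractions sum to 1 so f_C + f_A = 0.427.
Mass balance: Σ fᵢ·δᵢ = δ_bulk ⇒ f_C·(-57.0) + f_A·(-61.9) = -32.0 − (-6.574) = -25.426
Substitute f_A = 0.427 − f_C:
f_C·(-57.0 − -61.9) = -25.426 − 0.427×(-61.9) = 1.006
f_C = 1.006 / 4.9 = 0.2052

0.205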